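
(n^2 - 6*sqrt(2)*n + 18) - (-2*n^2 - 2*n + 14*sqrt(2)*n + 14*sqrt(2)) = 3*n^2 - 20*sqrt(2)*n + 2*n - 14*sqrt(2) + 18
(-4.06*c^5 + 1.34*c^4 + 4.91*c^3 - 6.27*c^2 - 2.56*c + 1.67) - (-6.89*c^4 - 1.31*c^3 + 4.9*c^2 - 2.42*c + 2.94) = -4.06*c^5 + 8.23*c^4 + 6.22*c^3 - 11.17*c^2 - 0.14*c - 1.27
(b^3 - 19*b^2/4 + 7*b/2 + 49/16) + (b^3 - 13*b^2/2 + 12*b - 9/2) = 2*b^3 - 45*b^2/4 + 31*b/2 - 23/16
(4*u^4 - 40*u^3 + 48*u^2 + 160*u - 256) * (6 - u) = -4*u^5 + 64*u^4 - 288*u^3 + 128*u^2 + 1216*u - 1536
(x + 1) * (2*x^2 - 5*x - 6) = 2*x^3 - 3*x^2 - 11*x - 6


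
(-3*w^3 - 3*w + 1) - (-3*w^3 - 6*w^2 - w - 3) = 6*w^2 - 2*w + 4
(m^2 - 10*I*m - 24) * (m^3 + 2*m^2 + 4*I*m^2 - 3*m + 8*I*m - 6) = m^5 + 2*m^4 - 6*I*m^4 + 13*m^3 - 12*I*m^3 + 26*m^2 - 66*I*m^2 + 72*m - 132*I*m + 144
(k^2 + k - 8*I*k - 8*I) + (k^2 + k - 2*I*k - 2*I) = 2*k^2 + 2*k - 10*I*k - 10*I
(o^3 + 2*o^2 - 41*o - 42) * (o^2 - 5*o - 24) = o^5 - 3*o^4 - 75*o^3 + 115*o^2 + 1194*o + 1008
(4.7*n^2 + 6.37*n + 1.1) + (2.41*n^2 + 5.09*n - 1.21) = 7.11*n^2 + 11.46*n - 0.11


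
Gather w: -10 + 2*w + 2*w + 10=4*w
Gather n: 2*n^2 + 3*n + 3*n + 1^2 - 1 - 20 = 2*n^2 + 6*n - 20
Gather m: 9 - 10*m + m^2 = m^2 - 10*m + 9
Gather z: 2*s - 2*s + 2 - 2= 0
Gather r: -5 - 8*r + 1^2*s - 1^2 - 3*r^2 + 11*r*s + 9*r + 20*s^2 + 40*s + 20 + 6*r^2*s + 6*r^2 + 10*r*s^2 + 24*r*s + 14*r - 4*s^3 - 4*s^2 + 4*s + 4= r^2*(6*s + 3) + r*(10*s^2 + 35*s + 15) - 4*s^3 + 16*s^2 + 45*s + 18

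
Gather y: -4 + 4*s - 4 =4*s - 8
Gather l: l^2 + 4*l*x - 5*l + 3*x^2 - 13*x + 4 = l^2 + l*(4*x - 5) + 3*x^2 - 13*x + 4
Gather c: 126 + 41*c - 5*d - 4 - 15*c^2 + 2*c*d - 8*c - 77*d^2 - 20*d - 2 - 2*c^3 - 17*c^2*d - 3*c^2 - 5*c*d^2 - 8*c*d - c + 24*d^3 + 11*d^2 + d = -2*c^3 + c^2*(-17*d - 18) + c*(-5*d^2 - 6*d + 32) + 24*d^3 - 66*d^2 - 24*d + 120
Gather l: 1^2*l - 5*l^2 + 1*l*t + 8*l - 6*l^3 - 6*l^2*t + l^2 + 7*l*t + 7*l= -6*l^3 + l^2*(-6*t - 4) + l*(8*t + 16)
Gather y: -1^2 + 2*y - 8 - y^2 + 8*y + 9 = -y^2 + 10*y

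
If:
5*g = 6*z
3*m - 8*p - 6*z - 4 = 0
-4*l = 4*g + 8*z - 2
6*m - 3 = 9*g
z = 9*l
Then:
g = 27/149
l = 5/298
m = 115/149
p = -193/596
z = 45/298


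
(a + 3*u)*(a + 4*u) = a^2 + 7*a*u + 12*u^2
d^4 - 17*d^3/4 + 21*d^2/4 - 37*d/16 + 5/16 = (d - 5/2)*(d - 1)*(d - 1/2)*(d - 1/4)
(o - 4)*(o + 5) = o^2 + o - 20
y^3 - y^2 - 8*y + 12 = (y - 2)^2*(y + 3)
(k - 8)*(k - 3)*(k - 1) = k^3 - 12*k^2 + 35*k - 24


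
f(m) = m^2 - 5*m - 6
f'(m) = 2*m - 5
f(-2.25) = 10.31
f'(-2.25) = -9.50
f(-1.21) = 1.51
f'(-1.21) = -7.42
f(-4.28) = 33.72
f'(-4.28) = -13.56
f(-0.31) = -4.35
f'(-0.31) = -5.62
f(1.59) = -11.42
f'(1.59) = -1.82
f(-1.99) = 7.91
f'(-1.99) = -8.98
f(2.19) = -12.15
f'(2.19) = -0.62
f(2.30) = -12.21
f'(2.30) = -0.40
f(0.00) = -6.00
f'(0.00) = -5.00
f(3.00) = -12.00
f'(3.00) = 1.00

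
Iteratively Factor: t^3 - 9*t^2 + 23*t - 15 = (t - 1)*(t^2 - 8*t + 15) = (t - 5)*(t - 1)*(t - 3)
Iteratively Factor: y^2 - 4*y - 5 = (y + 1)*(y - 5)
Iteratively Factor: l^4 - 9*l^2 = (l + 3)*(l^3 - 3*l^2) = l*(l + 3)*(l^2 - 3*l) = l^2*(l + 3)*(l - 3)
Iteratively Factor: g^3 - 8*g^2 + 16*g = (g)*(g^2 - 8*g + 16) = g*(g - 4)*(g - 4)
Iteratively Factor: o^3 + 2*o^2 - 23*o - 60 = (o + 4)*(o^2 - 2*o - 15) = (o - 5)*(o + 4)*(o + 3)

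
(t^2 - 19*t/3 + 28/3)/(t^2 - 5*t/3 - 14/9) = 3*(t - 4)/(3*t + 2)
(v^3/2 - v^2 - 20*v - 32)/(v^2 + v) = (v^3/2 - v^2 - 20*v - 32)/(v*(v + 1))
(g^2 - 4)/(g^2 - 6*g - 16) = (g - 2)/(g - 8)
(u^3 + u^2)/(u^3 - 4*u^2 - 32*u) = u*(u + 1)/(u^2 - 4*u - 32)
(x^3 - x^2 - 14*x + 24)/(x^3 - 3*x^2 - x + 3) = (x^2 + 2*x - 8)/(x^2 - 1)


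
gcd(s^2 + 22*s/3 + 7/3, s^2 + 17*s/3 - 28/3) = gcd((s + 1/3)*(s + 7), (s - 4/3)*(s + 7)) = s + 7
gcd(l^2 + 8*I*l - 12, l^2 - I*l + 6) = l + 2*I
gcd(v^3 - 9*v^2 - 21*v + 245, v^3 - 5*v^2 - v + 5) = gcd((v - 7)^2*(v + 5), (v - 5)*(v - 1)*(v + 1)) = 1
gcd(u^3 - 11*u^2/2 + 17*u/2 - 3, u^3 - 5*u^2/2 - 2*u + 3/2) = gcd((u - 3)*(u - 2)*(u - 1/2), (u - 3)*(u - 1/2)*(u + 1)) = u^2 - 7*u/2 + 3/2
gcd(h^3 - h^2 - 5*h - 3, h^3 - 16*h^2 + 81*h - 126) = h - 3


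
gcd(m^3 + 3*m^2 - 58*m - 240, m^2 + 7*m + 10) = m + 5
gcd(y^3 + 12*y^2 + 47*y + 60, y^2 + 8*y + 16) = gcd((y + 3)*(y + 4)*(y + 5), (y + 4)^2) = y + 4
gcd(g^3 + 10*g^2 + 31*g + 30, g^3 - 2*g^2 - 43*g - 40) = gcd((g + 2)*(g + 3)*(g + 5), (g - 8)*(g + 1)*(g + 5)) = g + 5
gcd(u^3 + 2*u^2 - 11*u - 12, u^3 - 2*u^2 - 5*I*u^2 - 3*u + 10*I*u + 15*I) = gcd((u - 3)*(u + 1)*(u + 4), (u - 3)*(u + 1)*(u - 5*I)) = u^2 - 2*u - 3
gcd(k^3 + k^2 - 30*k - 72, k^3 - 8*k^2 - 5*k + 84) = k + 3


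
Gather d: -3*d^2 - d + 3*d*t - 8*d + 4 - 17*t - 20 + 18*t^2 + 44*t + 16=-3*d^2 + d*(3*t - 9) + 18*t^2 + 27*t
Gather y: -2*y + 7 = 7 - 2*y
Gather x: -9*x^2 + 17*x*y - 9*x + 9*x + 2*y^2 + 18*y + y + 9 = -9*x^2 + 17*x*y + 2*y^2 + 19*y + 9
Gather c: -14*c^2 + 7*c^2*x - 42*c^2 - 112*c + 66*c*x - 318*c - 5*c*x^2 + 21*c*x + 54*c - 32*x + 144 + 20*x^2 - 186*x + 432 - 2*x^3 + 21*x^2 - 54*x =c^2*(7*x - 56) + c*(-5*x^2 + 87*x - 376) - 2*x^3 + 41*x^2 - 272*x + 576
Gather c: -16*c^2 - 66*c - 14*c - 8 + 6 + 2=-16*c^2 - 80*c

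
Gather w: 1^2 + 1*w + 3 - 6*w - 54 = -5*w - 50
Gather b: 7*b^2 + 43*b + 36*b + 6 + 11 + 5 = 7*b^2 + 79*b + 22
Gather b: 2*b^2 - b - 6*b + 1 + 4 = 2*b^2 - 7*b + 5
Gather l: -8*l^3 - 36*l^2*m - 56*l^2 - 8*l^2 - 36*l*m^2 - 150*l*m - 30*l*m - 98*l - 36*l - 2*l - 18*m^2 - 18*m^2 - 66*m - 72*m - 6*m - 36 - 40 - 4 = -8*l^3 + l^2*(-36*m - 64) + l*(-36*m^2 - 180*m - 136) - 36*m^2 - 144*m - 80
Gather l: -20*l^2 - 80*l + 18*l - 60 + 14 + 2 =-20*l^2 - 62*l - 44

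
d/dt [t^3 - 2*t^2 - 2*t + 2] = 3*t^2 - 4*t - 2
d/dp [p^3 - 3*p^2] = 3*p*(p - 2)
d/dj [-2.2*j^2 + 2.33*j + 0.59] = 2.33 - 4.4*j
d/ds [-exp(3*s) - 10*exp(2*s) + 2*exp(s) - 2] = (-3*exp(2*s) - 20*exp(s) + 2)*exp(s)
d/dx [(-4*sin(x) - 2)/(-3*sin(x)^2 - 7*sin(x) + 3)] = 2*(-6*sin(x) + 3*cos(2*x) - 16)*cos(x)/(7*sin(x) - 3*cos(x)^2)^2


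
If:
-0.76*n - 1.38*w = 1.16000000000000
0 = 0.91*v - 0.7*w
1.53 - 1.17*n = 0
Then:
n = 1.31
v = -1.20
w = -1.56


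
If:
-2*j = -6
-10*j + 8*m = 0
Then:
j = 3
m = 15/4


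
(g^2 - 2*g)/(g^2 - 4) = g/(g + 2)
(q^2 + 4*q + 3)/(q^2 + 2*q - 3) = (q + 1)/(q - 1)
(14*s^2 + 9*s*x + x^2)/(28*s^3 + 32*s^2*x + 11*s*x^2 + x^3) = 1/(2*s + x)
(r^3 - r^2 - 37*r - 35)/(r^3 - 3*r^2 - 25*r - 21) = (r + 5)/(r + 3)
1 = 1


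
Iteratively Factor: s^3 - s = (s)*(s^2 - 1) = s*(s - 1)*(s + 1)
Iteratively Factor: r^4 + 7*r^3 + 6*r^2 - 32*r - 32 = (r - 2)*(r^3 + 9*r^2 + 24*r + 16) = (r - 2)*(r + 4)*(r^2 + 5*r + 4) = (r - 2)*(r + 4)^2*(r + 1)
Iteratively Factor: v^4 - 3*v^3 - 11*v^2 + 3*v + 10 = (v + 1)*(v^3 - 4*v^2 - 7*v + 10) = (v - 1)*(v + 1)*(v^2 - 3*v - 10) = (v - 1)*(v + 1)*(v + 2)*(v - 5)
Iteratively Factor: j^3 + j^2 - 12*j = (j)*(j^2 + j - 12) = j*(j - 3)*(j + 4)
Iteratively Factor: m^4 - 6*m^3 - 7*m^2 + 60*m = (m - 5)*(m^3 - m^2 - 12*m) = (m - 5)*(m + 3)*(m^2 - 4*m) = m*(m - 5)*(m + 3)*(m - 4)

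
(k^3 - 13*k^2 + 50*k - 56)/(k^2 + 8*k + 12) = (k^3 - 13*k^2 + 50*k - 56)/(k^2 + 8*k + 12)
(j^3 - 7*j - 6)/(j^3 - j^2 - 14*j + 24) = (j^2 + 3*j + 2)/(j^2 + 2*j - 8)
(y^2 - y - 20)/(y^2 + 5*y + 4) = (y - 5)/(y + 1)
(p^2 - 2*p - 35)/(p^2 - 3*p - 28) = (p + 5)/(p + 4)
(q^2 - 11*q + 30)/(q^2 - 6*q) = (q - 5)/q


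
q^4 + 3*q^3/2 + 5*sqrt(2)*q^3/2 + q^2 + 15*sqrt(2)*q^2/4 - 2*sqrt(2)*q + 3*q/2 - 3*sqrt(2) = (q + 3/2)*(q - sqrt(2)/2)*(q + sqrt(2))*(q + 2*sqrt(2))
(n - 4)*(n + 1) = n^2 - 3*n - 4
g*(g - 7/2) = g^2 - 7*g/2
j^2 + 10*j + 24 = (j + 4)*(j + 6)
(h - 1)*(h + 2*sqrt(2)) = h^2 - h + 2*sqrt(2)*h - 2*sqrt(2)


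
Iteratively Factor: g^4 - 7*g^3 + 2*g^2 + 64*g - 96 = (g - 2)*(g^3 - 5*g^2 - 8*g + 48) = (g - 4)*(g - 2)*(g^2 - g - 12) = (g - 4)^2*(g - 2)*(g + 3)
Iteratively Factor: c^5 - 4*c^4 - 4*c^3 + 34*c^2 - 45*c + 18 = (c - 3)*(c^4 - c^3 - 7*c^2 + 13*c - 6) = (c - 3)*(c - 1)*(c^3 - 7*c + 6) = (c - 3)*(c - 1)^2*(c^2 + c - 6) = (c - 3)*(c - 2)*(c - 1)^2*(c + 3)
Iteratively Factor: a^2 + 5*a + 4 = (a + 1)*(a + 4)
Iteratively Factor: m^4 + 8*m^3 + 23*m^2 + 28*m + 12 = (m + 2)*(m^3 + 6*m^2 + 11*m + 6) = (m + 2)^2*(m^2 + 4*m + 3) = (m + 1)*(m + 2)^2*(m + 3)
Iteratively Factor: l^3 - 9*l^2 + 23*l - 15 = (l - 3)*(l^2 - 6*l + 5) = (l - 5)*(l - 3)*(l - 1)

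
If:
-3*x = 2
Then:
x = -2/3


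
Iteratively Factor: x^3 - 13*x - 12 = (x + 3)*(x^2 - 3*x - 4) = (x - 4)*(x + 3)*(x + 1)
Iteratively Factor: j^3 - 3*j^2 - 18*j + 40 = (j - 2)*(j^2 - j - 20) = (j - 5)*(j - 2)*(j + 4)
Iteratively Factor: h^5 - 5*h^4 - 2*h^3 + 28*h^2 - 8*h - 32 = (h - 2)*(h^4 - 3*h^3 - 8*h^2 + 12*h + 16) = (h - 2)*(h + 1)*(h^3 - 4*h^2 - 4*h + 16) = (h - 2)*(h + 1)*(h + 2)*(h^2 - 6*h + 8) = (h - 4)*(h - 2)*(h + 1)*(h + 2)*(h - 2)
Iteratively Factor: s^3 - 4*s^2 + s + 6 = (s + 1)*(s^2 - 5*s + 6) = (s - 3)*(s + 1)*(s - 2)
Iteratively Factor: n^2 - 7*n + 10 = (n - 2)*(n - 5)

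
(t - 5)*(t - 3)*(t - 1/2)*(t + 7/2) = t^4 - 5*t^3 - 43*t^2/4 + 59*t - 105/4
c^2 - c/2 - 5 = (c - 5/2)*(c + 2)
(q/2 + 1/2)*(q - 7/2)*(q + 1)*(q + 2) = q^4/2 + q^3/4 - 9*q^2/2 - 31*q/4 - 7/2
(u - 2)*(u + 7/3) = u^2 + u/3 - 14/3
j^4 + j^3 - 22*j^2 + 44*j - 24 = (j - 2)^2*(j - 1)*(j + 6)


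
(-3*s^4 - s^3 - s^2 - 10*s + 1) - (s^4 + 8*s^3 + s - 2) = -4*s^4 - 9*s^3 - s^2 - 11*s + 3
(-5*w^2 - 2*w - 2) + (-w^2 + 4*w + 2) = -6*w^2 + 2*w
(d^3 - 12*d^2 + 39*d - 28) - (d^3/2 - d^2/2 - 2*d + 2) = d^3/2 - 23*d^2/2 + 41*d - 30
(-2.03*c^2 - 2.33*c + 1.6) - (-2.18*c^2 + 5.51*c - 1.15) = 0.15*c^2 - 7.84*c + 2.75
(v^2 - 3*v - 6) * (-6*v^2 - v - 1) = -6*v^4 + 17*v^3 + 38*v^2 + 9*v + 6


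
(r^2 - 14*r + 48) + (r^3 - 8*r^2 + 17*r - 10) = r^3 - 7*r^2 + 3*r + 38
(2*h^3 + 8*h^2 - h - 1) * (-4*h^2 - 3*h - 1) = -8*h^5 - 38*h^4 - 22*h^3 - h^2 + 4*h + 1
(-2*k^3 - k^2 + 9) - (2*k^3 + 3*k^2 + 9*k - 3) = -4*k^3 - 4*k^2 - 9*k + 12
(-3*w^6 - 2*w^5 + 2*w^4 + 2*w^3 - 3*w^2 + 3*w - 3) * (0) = 0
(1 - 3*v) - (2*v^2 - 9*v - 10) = -2*v^2 + 6*v + 11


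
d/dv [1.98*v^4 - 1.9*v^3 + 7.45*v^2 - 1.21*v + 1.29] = 7.92*v^3 - 5.7*v^2 + 14.9*v - 1.21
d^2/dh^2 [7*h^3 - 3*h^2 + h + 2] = 42*h - 6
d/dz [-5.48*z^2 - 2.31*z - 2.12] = -10.96*z - 2.31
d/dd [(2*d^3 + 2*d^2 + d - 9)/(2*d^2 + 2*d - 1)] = (4*d^4 + 8*d^3 - 4*d^2 + 32*d + 17)/(4*d^4 + 8*d^3 - 4*d + 1)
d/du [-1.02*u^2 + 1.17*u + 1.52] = 1.17 - 2.04*u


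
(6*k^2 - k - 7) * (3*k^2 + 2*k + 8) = 18*k^4 + 9*k^3 + 25*k^2 - 22*k - 56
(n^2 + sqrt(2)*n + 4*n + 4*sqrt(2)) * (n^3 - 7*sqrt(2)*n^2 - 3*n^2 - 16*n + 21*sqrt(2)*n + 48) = n^5 - 6*sqrt(2)*n^4 + n^4 - 42*n^3 - 6*sqrt(2)*n^3 - 30*n^2 + 56*sqrt(2)*n^2 - 16*sqrt(2)*n + 360*n + 192*sqrt(2)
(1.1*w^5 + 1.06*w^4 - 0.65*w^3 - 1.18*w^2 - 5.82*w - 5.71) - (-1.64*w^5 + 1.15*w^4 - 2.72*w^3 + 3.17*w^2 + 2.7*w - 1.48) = 2.74*w^5 - 0.0899999999999999*w^4 + 2.07*w^3 - 4.35*w^2 - 8.52*w - 4.23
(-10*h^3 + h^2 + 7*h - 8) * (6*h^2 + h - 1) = -60*h^5 - 4*h^4 + 53*h^3 - 42*h^2 - 15*h + 8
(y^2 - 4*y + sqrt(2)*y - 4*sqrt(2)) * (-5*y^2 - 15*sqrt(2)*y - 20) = -5*y^4 - 20*sqrt(2)*y^3 + 20*y^3 - 50*y^2 + 80*sqrt(2)*y^2 - 20*sqrt(2)*y + 200*y + 80*sqrt(2)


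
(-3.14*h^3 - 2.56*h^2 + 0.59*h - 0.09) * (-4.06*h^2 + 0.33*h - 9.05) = 12.7484*h^5 + 9.3574*h^4 + 25.1768*h^3 + 23.7281*h^2 - 5.3692*h + 0.8145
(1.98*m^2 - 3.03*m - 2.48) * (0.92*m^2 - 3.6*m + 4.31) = 1.8216*m^4 - 9.9156*m^3 + 17.1602*m^2 - 4.1313*m - 10.6888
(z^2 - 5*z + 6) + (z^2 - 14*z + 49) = 2*z^2 - 19*z + 55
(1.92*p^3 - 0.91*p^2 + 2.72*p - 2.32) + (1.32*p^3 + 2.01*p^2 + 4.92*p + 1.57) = 3.24*p^3 + 1.1*p^2 + 7.64*p - 0.75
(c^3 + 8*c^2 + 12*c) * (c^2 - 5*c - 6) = c^5 + 3*c^4 - 34*c^3 - 108*c^2 - 72*c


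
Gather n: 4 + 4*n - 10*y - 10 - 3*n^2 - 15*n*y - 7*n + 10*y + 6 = -3*n^2 + n*(-15*y - 3)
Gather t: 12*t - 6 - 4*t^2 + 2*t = -4*t^2 + 14*t - 6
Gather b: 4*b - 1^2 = 4*b - 1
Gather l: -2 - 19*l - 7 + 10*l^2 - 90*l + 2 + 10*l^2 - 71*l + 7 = 20*l^2 - 180*l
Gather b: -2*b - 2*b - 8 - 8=-4*b - 16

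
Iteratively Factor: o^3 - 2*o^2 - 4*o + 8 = (o - 2)*(o^2 - 4) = (o - 2)^2*(o + 2)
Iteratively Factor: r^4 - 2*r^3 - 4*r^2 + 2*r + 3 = (r + 1)*(r^3 - 3*r^2 - r + 3) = (r + 1)^2*(r^2 - 4*r + 3) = (r - 1)*(r + 1)^2*(r - 3)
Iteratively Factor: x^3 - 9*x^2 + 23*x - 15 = (x - 1)*(x^2 - 8*x + 15) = (x - 3)*(x - 1)*(x - 5)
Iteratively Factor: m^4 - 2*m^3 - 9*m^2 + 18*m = (m + 3)*(m^3 - 5*m^2 + 6*m) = (m - 2)*(m + 3)*(m^2 - 3*m) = (m - 3)*(m - 2)*(m + 3)*(m)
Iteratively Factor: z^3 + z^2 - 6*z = (z + 3)*(z^2 - 2*z) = (z - 2)*(z + 3)*(z)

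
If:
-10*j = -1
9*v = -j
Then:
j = 1/10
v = -1/90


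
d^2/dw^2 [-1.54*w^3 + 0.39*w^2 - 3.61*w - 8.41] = 0.78 - 9.24*w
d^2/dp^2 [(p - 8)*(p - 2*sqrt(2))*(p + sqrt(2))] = 6*p - 16 - 2*sqrt(2)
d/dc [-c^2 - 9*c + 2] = -2*c - 9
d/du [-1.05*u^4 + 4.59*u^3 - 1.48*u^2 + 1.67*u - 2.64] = -4.2*u^3 + 13.77*u^2 - 2.96*u + 1.67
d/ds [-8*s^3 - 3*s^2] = 6*s*(-4*s - 1)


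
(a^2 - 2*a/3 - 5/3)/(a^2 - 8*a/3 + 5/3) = (a + 1)/(a - 1)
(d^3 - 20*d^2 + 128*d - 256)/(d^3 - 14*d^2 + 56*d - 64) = (d - 8)/(d - 2)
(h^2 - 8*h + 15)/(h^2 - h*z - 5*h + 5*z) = (3 - h)/(-h + z)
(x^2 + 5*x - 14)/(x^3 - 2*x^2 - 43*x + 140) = (x - 2)/(x^2 - 9*x + 20)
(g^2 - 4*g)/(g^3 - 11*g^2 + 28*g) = 1/(g - 7)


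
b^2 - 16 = (b - 4)*(b + 4)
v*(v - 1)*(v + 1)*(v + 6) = v^4 + 6*v^3 - v^2 - 6*v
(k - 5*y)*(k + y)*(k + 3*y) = k^3 - k^2*y - 17*k*y^2 - 15*y^3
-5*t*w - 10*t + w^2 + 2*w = (-5*t + w)*(w + 2)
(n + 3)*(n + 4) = n^2 + 7*n + 12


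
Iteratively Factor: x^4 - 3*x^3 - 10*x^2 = (x + 2)*(x^3 - 5*x^2) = x*(x + 2)*(x^2 - 5*x) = x*(x - 5)*(x + 2)*(x)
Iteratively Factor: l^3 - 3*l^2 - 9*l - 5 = (l + 1)*(l^2 - 4*l - 5) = (l + 1)^2*(l - 5)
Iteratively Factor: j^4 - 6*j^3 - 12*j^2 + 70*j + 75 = (j - 5)*(j^3 - j^2 - 17*j - 15) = (j - 5)*(j + 3)*(j^2 - 4*j - 5) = (j - 5)*(j + 1)*(j + 3)*(j - 5)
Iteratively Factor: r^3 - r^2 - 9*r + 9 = (r - 3)*(r^2 + 2*r - 3) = (r - 3)*(r - 1)*(r + 3)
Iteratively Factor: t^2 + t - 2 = (t + 2)*(t - 1)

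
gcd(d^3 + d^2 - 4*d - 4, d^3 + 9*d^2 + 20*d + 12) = d^2 + 3*d + 2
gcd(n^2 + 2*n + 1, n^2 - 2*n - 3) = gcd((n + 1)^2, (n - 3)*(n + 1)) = n + 1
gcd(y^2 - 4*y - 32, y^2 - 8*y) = y - 8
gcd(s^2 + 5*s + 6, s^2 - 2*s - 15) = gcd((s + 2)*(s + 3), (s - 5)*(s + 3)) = s + 3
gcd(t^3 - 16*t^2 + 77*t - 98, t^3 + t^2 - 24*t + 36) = t - 2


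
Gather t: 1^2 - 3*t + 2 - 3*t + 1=4 - 6*t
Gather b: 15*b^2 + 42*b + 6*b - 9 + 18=15*b^2 + 48*b + 9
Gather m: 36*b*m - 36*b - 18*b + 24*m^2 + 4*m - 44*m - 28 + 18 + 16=-54*b + 24*m^2 + m*(36*b - 40) + 6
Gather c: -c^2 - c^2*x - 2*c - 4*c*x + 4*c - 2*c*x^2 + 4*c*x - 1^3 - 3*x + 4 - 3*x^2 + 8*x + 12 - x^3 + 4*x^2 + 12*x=c^2*(-x - 1) + c*(2 - 2*x^2) - x^3 + x^2 + 17*x + 15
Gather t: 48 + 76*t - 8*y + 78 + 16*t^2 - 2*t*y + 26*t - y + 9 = 16*t^2 + t*(102 - 2*y) - 9*y + 135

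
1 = 1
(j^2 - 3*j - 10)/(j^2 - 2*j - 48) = (-j^2 + 3*j + 10)/(-j^2 + 2*j + 48)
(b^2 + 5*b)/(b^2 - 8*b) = (b + 5)/(b - 8)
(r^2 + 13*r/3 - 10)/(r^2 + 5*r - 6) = (r - 5/3)/(r - 1)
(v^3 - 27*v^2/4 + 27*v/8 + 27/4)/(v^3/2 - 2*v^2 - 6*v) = (8*v^2 - 6*v - 9)/(4*v*(v + 2))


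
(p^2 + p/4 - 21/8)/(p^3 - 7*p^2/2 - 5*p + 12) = (p + 7/4)/(p^2 - 2*p - 8)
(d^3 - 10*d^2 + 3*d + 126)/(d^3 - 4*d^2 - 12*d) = (d^2 - 4*d - 21)/(d*(d + 2))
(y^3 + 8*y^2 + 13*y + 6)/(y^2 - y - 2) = (y^2 + 7*y + 6)/(y - 2)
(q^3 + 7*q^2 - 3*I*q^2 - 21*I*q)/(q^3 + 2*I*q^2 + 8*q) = (q^2 + q*(7 - 3*I) - 21*I)/(q^2 + 2*I*q + 8)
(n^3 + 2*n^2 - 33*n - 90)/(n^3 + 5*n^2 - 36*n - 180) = (n + 3)/(n + 6)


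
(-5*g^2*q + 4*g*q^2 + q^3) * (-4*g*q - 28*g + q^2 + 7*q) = 20*g^3*q^2 + 140*g^3*q - 21*g^2*q^3 - 147*g^2*q^2 + q^5 + 7*q^4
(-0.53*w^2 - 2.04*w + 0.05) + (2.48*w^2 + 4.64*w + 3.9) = 1.95*w^2 + 2.6*w + 3.95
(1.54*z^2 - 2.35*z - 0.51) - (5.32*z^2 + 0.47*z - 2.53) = -3.78*z^2 - 2.82*z + 2.02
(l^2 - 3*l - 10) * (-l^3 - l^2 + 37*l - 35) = -l^5 + 2*l^4 + 50*l^3 - 136*l^2 - 265*l + 350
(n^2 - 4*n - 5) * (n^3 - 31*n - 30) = n^5 - 4*n^4 - 36*n^3 + 94*n^2 + 275*n + 150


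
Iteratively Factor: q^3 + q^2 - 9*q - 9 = (q + 1)*(q^2 - 9) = (q - 3)*(q + 1)*(q + 3)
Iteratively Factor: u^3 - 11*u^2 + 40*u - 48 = (u - 4)*(u^2 - 7*u + 12) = (u - 4)*(u - 3)*(u - 4)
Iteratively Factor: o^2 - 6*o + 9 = (o - 3)*(o - 3)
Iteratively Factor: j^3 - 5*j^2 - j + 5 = (j - 1)*(j^2 - 4*j - 5) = (j - 1)*(j + 1)*(j - 5)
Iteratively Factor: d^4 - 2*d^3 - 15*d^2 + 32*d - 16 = (d + 4)*(d^3 - 6*d^2 + 9*d - 4) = (d - 1)*(d + 4)*(d^2 - 5*d + 4) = (d - 4)*(d - 1)*(d + 4)*(d - 1)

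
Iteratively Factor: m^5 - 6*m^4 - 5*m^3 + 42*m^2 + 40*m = (m + 1)*(m^4 - 7*m^3 + 2*m^2 + 40*m) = (m + 1)*(m + 2)*(m^3 - 9*m^2 + 20*m) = m*(m + 1)*(m + 2)*(m^2 - 9*m + 20) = m*(m - 4)*(m + 1)*(m + 2)*(m - 5)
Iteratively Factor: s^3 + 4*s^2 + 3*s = (s)*(s^2 + 4*s + 3) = s*(s + 1)*(s + 3)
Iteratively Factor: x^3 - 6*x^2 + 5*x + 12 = (x + 1)*(x^2 - 7*x + 12) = (x - 3)*(x + 1)*(x - 4)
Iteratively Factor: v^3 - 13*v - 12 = (v + 3)*(v^2 - 3*v - 4) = (v - 4)*(v + 3)*(v + 1)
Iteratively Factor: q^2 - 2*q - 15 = (q + 3)*(q - 5)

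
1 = 1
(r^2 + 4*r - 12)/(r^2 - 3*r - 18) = (-r^2 - 4*r + 12)/(-r^2 + 3*r + 18)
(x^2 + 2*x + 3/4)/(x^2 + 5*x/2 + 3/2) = (x + 1/2)/(x + 1)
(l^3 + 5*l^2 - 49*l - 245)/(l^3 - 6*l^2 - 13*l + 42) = (l^2 + 12*l + 35)/(l^2 + l - 6)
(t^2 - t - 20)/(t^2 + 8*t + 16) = (t - 5)/(t + 4)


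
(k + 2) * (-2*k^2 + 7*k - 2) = -2*k^3 + 3*k^2 + 12*k - 4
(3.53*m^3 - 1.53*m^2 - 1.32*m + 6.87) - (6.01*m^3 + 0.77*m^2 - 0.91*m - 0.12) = -2.48*m^3 - 2.3*m^2 - 0.41*m + 6.99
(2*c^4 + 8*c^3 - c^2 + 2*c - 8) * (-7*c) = -14*c^5 - 56*c^4 + 7*c^3 - 14*c^2 + 56*c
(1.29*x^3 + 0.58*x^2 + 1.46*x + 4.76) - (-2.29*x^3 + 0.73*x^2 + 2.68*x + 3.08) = 3.58*x^3 - 0.15*x^2 - 1.22*x + 1.68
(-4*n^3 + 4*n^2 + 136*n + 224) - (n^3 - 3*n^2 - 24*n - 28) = -5*n^3 + 7*n^2 + 160*n + 252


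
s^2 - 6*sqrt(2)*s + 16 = (s - 4*sqrt(2))*(s - 2*sqrt(2))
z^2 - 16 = (z - 4)*(z + 4)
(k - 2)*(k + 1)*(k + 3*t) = k^3 + 3*k^2*t - k^2 - 3*k*t - 2*k - 6*t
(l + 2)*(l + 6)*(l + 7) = l^3 + 15*l^2 + 68*l + 84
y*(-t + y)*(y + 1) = -t*y^2 - t*y + y^3 + y^2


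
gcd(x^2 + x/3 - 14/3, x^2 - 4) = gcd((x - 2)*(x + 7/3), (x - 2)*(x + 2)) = x - 2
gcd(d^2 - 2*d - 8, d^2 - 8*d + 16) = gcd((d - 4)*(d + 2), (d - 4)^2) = d - 4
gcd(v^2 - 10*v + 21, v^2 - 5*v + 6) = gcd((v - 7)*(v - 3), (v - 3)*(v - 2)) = v - 3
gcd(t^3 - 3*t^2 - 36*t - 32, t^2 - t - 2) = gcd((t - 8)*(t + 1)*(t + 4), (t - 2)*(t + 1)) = t + 1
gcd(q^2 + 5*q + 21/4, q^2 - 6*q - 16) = 1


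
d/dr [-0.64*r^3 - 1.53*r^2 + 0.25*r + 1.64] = -1.92*r^2 - 3.06*r + 0.25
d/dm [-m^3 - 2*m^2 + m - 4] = -3*m^2 - 4*m + 1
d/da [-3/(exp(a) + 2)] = 3*exp(a)/(exp(a) + 2)^2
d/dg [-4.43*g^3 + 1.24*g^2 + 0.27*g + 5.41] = -13.29*g^2 + 2.48*g + 0.27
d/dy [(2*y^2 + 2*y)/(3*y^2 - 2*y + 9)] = 2*(-5*y^2 + 18*y + 9)/(9*y^4 - 12*y^3 + 58*y^2 - 36*y + 81)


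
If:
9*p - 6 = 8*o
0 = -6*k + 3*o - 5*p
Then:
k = -13*p/48 - 3/8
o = 9*p/8 - 3/4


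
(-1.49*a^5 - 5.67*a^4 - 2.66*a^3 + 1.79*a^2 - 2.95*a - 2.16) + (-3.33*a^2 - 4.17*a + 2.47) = -1.49*a^5 - 5.67*a^4 - 2.66*a^3 - 1.54*a^2 - 7.12*a + 0.31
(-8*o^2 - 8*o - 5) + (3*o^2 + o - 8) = -5*o^2 - 7*o - 13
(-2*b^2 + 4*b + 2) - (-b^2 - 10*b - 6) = -b^2 + 14*b + 8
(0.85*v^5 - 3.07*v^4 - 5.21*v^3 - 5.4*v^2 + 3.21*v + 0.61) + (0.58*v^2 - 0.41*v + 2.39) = 0.85*v^5 - 3.07*v^4 - 5.21*v^3 - 4.82*v^2 + 2.8*v + 3.0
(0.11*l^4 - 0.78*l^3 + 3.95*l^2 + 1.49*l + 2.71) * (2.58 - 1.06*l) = -0.1166*l^5 + 1.1106*l^4 - 6.1994*l^3 + 8.6116*l^2 + 0.9716*l + 6.9918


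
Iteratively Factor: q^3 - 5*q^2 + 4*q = (q - 1)*(q^2 - 4*q) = q*(q - 1)*(q - 4)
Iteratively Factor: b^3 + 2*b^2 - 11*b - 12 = (b + 1)*(b^2 + b - 12) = (b - 3)*(b + 1)*(b + 4)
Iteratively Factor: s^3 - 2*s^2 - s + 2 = (s - 1)*(s^2 - s - 2) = (s - 1)*(s + 1)*(s - 2)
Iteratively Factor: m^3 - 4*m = (m + 2)*(m^2 - 2*m) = m*(m + 2)*(m - 2)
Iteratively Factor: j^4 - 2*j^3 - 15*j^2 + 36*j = (j)*(j^3 - 2*j^2 - 15*j + 36) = j*(j - 3)*(j^2 + j - 12) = j*(j - 3)^2*(j + 4)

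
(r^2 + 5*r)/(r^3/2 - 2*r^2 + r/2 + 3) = 2*r*(r + 5)/(r^3 - 4*r^2 + r + 6)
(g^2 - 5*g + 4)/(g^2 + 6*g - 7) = (g - 4)/(g + 7)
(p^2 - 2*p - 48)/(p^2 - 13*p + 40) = (p + 6)/(p - 5)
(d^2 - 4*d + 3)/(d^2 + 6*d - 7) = (d - 3)/(d + 7)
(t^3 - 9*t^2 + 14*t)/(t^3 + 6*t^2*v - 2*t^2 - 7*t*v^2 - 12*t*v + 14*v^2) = t*(t - 7)/(t^2 + 6*t*v - 7*v^2)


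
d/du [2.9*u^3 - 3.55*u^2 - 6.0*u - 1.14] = 8.7*u^2 - 7.1*u - 6.0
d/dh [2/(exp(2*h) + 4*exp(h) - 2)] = 4*(-exp(h) - 2)*exp(h)/(exp(2*h) + 4*exp(h) - 2)^2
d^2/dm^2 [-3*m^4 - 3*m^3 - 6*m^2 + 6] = -36*m^2 - 18*m - 12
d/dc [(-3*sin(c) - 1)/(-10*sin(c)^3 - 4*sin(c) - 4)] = (-30*sin(c)^3 - 15*sin(c)^2 + 4)*cos(c)/(2*(5*sin(c)^3 + 2*sin(c) + 2)^2)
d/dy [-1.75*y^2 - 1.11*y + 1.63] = -3.5*y - 1.11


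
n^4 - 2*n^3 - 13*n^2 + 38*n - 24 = (n - 3)*(n - 2)*(n - 1)*(n + 4)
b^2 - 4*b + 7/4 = (b - 7/2)*(b - 1/2)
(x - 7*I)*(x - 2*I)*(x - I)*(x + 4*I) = x^4 - 6*I*x^3 + 17*x^2 - 78*I*x - 56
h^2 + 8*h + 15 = (h + 3)*(h + 5)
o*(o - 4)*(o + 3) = o^3 - o^2 - 12*o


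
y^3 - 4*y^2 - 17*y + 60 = (y - 5)*(y - 3)*(y + 4)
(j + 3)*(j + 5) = j^2 + 8*j + 15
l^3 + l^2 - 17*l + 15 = (l - 3)*(l - 1)*(l + 5)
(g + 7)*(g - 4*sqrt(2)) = g^2 - 4*sqrt(2)*g + 7*g - 28*sqrt(2)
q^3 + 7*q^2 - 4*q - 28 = (q - 2)*(q + 2)*(q + 7)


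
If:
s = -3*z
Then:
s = -3*z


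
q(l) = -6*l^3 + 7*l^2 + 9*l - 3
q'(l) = -18*l^2 + 14*l + 9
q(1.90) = -1.78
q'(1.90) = -29.38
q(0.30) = 0.17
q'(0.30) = 11.58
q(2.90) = -64.36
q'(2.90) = -101.78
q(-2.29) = 85.15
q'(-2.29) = -117.45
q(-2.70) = 141.83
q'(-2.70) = -160.02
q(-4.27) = 553.33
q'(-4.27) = -378.97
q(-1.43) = 15.99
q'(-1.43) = -47.83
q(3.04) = -79.52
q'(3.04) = -114.79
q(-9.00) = 4857.00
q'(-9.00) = -1575.00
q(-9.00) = 4857.00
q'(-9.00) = -1575.00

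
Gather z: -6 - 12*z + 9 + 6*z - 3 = -6*z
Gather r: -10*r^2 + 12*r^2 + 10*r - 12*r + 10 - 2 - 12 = 2*r^2 - 2*r - 4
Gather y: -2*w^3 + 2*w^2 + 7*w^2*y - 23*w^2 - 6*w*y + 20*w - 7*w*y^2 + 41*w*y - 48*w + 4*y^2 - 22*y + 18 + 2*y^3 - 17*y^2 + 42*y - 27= -2*w^3 - 21*w^2 - 28*w + 2*y^3 + y^2*(-7*w - 13) + y*(7*w^2 + 35*w + 20) - 9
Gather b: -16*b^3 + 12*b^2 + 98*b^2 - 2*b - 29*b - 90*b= -16*b^3 + 110*b^2 - 121*b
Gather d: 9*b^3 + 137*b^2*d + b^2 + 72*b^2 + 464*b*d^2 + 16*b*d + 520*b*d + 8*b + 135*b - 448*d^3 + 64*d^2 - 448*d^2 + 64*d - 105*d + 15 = 9*b^3 + 73*b^2 + 143*b - 448*d^3 + d^2*(464*b - 384) + d*(137*b^2 + 536*b - 41) + 15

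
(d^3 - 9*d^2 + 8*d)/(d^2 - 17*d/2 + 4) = 2*d*(d - 1)/(2*d - 1)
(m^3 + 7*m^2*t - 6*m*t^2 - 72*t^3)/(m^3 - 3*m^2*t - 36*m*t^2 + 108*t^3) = (-m - 4*t)/(-m + 6*t)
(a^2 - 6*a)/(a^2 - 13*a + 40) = a*(a - 6)/(a^2 - 13*a + 40)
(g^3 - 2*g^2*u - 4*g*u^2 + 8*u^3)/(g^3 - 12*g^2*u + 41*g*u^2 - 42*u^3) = (g^2 - 4*u^2)/(g^2 - 10*g*u + 21*u^2)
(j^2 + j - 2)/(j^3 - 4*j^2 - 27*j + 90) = (j^2 + j - 2)/(j^3 - 4*j^2 - 27*j + 90)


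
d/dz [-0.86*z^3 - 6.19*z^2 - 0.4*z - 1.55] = -2.58*z^2 - 12.38*z - 0.4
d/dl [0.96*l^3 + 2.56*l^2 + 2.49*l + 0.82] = 2.88*l^2 + 5.12*l + 2.49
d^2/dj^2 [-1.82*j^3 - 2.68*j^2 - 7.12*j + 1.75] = -10.92*j - 5.36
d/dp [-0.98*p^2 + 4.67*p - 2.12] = 4.67 - 1.96*p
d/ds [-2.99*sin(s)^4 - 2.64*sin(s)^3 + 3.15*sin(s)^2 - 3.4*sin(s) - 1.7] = (-11.96*sin(s)^3 - 7.92*sin(s)^2 + 6.3*sin(s) - 3.4)*cos(s)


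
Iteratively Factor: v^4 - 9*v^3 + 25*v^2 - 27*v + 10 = (v - 5)*(v^3 - 4*v^2 + 5*v - 2) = (v - 5)*(v - 2)*(v^2 - 2*v + 1) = (v - 5)*(v - 2)*(v - 1)*(v - 1)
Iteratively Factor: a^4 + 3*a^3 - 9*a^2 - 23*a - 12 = (a + 1)*(a^3 + 2*a^2 - 11*a - 12) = (a + 1)^2*(a^2 + a - 12) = (a - 3)*(a + 1)^2*(a + 4)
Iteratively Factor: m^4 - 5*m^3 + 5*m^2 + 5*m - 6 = (m - 3)*(m^3 - 2*m^2 - m + 2) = (m - 3)*(m + 1)*(m^2 - 3*m + 2) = (m - 3)*(m - 2)*(m + 1)*(m - 1)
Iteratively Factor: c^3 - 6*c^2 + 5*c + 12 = (c + 1)*(c^2 - 7*c + 12) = (c - 3)*(c + 1)*(c - 4)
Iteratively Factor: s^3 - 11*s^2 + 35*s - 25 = (s - 5)*(s^2 - 6*s + 5) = (s - 5)*(s - 1)*(s - 5)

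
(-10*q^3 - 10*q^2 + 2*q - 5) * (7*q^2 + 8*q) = -70*q^5 - 150*q^4 - 66*q^3 - 19*q^2 - 40*q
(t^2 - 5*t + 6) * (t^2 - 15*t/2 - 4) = t^4 - 25*t^3/2 + 79*t^2/2 - 25*t - 24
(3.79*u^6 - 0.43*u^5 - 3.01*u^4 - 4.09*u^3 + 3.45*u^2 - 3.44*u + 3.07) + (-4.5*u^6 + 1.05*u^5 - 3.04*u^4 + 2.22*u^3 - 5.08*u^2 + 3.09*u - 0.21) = -0.71*u^6 + 0.62*u^5 - 6.05*u^4 - 1.87*u^3 - 1.63*u^2 - 0.35*u + 2.86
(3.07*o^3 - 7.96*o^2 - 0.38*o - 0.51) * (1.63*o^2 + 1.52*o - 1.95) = 5.0041*o^5 - 8.3084*o^4 - 18.7051*o^3 + 14.1131*o^2 - 0.0342*o + 0.9945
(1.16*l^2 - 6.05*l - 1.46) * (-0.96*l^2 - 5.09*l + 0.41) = -1.1136*l^4 - 0.0964*l^3 + 32.6717*l^2 + 4.9509*l - 0.5986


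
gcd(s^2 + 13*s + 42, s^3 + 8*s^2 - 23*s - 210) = s^2 + 13*s + 42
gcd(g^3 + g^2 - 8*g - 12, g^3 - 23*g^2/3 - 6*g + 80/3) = g + 2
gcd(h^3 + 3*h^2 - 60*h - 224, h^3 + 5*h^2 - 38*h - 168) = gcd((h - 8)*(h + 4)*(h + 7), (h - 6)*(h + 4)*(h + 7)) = h^2 + 11*h + 28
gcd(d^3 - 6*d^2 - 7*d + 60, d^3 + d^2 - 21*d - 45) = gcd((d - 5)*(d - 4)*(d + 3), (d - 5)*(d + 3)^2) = d^2 - 2*d - 15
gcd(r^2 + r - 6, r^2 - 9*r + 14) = r - 2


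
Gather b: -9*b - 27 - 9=-9*b - 36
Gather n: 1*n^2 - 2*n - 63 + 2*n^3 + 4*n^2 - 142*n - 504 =2*n^3 + 5*n^2 - 144*n - 567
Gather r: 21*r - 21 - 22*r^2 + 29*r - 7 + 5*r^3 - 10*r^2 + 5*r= 5*r^3 - 32*r^2 + 55*r - 28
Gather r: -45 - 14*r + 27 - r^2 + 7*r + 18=-r^2 - 7*r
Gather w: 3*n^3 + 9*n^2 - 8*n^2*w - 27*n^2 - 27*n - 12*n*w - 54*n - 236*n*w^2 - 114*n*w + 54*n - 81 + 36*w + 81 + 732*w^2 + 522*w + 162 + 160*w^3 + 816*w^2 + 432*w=3*n^3 - 18*n^2 - 27*n + 160*w^3 + w^2*(1548 - 236*n) + w*(-8*n^2 - 126*n + 990) + 162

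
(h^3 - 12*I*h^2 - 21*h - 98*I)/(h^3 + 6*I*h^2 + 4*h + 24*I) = (h^2 - 14*I*h - 49)/(h^2 + 4*I*h + 12)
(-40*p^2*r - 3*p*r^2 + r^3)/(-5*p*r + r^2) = (40*p^2 + 3*p*r - r^2)/(5*p - r)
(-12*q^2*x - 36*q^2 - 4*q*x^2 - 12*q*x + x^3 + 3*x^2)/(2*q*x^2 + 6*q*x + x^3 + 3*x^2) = (-6*q + x)/x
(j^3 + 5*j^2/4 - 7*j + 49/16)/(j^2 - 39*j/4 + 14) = (j^2 + 3*j - 7/4)/(j - 8)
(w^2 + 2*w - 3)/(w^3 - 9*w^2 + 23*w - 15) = (w + 3)/(w^2 - 8*w + 15)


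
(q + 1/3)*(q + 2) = q^2 + 7*q/3 + 2/3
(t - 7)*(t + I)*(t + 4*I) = t^3 - 7*t^2 + 5*I*t^2 - 4*t - 35*I*t + 28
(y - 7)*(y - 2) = y^2 - 9*y + 14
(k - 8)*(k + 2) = k^2 - 6*k - 16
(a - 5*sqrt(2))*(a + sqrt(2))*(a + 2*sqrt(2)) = a^3 - 2*sqrt(2)*a^2 - 26*a - 20*sqrt(2)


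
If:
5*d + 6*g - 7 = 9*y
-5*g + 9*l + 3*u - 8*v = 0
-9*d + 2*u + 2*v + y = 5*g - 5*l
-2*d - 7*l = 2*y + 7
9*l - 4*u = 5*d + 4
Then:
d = -4104*y/3719 - 7889/3719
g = 17997*y/7438 + 10913/3719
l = 110*y/3719 - 1465/3719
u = 10755*y/7438 + 2846/3719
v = -13935*y/14876 - 14803/7438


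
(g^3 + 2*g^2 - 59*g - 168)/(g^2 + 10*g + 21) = g - 8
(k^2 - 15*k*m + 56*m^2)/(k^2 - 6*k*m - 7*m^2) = (k - 8*m)/(k + m)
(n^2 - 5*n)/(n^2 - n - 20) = n/(n + 4)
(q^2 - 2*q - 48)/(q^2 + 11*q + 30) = (q - 8)/(q + 5)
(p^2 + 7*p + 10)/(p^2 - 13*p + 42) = (p^2 + 7*p + 10)/(p^2 - 13*p + 42)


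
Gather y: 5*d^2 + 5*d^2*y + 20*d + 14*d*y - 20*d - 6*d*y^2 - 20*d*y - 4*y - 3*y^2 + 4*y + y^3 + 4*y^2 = 5*d^2 + y^3 + y^2*(1 - 6*d) + y*(5*d^2 - 6*d)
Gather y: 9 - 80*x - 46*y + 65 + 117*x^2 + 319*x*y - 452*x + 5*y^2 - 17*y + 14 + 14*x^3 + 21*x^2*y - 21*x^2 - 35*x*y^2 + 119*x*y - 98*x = 14*x^3 + 96*x^2 - 630*x + y^2*(5 - 35*x) + y*(21*x^2 + 438*x - 63) + 88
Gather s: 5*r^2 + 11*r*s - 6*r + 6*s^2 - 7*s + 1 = 5*r^2 - 6*r + 6*s^2 + s*(11*r - 7) + 1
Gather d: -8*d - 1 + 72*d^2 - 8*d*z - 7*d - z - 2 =72*d^2 + d*(-8*z - 15) - z - 3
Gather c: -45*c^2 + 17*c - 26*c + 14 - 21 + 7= -45*c^2 - 9*c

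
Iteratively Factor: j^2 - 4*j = (j - 4)*(j)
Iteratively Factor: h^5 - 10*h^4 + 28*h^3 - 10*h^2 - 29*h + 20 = (h + 1)*(h^4 - 11*h^3 + 39*h^2 - 49*h + 20) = (h - 1)*(h + 1)*(h^3 - 10*h^2 + 29*h - 20) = (h - 4)*(h - 1)*(h + 1)*(h^2 - 6*h + 5) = (h - 5)*(h - 4)*(h - 1)*(h + 1)*(h - 1)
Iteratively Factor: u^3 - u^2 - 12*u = (u - 4)*(u^2 + 3*u) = u*(u - 4)*(u + 3)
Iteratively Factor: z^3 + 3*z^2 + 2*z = (z)*(z^2 + 3*z + 2) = z*(z + 1)*(z + 2)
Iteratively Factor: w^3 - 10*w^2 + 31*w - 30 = (w - 5)*(w^2 - 5*w + 6) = (w - 5)*(w - 2)*(w - 3)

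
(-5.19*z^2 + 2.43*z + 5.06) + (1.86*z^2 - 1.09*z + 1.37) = -3.33*z^2 + 1.34*z + 6.43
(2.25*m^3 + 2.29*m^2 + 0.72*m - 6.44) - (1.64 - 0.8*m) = 2.25*m^3 + 2.29*m^2 + 1.52*m - 8.08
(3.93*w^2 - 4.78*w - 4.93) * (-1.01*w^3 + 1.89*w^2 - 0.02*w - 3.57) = -3.9693*w^5 + 12.2555*w^4 - 4.1335*w^3 - 23.2522*w^2 + 17.1632*w + 17.6001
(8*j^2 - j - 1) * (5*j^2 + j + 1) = 40*j^4 + 3*j^3 + 2*j^2 - 2*j - 1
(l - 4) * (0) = 0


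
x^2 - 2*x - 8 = (x - 4)*(x + 2)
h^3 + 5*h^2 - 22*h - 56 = (h - 4)*(h + 2)*(h + 7)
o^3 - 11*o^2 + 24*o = o*(o - 8)*(o - 3)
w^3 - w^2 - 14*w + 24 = (w - 3)*(w - 2)*(w + 4)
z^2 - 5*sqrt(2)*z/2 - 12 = (z - 4*sqrt(2))*(z + 3*sqrt(2)/2)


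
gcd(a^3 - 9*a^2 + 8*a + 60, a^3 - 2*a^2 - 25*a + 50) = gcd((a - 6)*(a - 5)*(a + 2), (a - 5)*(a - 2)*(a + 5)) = a - 5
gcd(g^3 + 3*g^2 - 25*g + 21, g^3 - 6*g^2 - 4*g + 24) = 1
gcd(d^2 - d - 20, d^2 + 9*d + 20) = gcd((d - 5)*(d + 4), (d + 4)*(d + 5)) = d + 4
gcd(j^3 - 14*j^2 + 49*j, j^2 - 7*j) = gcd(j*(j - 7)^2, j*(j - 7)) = j^2 - 7*j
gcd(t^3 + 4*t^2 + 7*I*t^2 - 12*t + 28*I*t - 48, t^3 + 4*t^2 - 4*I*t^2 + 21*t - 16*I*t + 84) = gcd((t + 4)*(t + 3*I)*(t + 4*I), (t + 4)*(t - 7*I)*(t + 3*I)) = t^2 + t*(4 + 3*I) + 12*I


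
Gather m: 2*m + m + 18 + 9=3*m + 27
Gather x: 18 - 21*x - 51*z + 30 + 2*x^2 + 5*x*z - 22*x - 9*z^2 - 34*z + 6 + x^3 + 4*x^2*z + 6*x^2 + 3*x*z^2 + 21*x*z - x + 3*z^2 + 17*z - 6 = x^3 + x^2*(4*z + 8) + x*(3*z^2 + 26*z - 44) - 6*z^2 - 68*z + 48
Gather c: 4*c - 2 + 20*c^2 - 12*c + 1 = 20*c^2 - 8*c - 1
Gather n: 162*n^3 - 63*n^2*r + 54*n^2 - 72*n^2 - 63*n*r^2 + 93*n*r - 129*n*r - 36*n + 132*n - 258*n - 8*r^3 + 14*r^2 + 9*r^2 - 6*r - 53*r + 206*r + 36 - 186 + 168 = 162*n^3 + n^2*(-63*r - 18) + n*(-63*r^2 - 36*r - 162) - 8*r^3 + 23*r^2 + 147*r + 18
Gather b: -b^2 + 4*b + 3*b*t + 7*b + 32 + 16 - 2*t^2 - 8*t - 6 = -b^2 + b*(3*t + 11) - 2*t^2 - 8*t + 42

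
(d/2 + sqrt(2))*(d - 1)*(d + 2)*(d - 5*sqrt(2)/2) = d^4/2 - sqrt(2)*d^3/4 + d^3/2 - 6*d^2 - sqrt(2)*d^2/4 - 5*d + sqrt(2)*d/2 + 10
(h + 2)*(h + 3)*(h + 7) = h^3 + 12*h^2 + 41*h + 42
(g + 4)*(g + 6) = g^2 + 10*g + 24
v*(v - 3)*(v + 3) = v^3 - 9*v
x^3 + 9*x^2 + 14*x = x*(x + 2)*(x + 7)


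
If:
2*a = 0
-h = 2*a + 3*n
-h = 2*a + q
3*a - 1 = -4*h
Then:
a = 0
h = 1/4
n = -1/12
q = -1/4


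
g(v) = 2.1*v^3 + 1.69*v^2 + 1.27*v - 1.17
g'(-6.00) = 207.79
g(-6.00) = -401.55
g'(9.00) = 541.99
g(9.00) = 1678.05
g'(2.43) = 46.68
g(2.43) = 42.03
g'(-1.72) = 14.09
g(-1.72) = -9.04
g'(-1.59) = 11.82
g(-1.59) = -7.36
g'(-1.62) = 12.33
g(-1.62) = -7.72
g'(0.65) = 6.13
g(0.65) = 0.95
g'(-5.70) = 186.69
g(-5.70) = -342.41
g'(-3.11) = 51.69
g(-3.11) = -51.94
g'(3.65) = 97.54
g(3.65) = 128.10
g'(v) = 6.3*v^2 + 3.38*v + 1.27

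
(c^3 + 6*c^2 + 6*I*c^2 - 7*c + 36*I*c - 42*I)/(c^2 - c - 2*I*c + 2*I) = (c^2 + c*(7 + 6*I) + 42*I)/(c - 2*I)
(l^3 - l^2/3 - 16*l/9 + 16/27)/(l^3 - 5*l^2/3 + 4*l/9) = (l + 4/3)/l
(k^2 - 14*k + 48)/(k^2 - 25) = (k^2 - 14*k + 48)/(k^2 - 25)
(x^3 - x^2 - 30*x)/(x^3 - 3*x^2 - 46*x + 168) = x*(x + 5)/(x^2 + 3*x - 28)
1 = 1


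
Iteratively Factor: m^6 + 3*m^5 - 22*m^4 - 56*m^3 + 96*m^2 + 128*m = (m + 4)*(m^5 - m^4 - 18*m^3 + 16*m^2 + 32*m) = (m - 2)*(m + 4)*(m^4 + m^3 - 16*m^2 - 16*m) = m*(m - 2)*(m + 4)*(m^3 + m^2 - 16*m - 16) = m*(m - 2)*(m + 1)*(m + 4)*(m^2 - 16) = m*(m - 2)*(m + 1)*(m + 4)^2*(m - 4)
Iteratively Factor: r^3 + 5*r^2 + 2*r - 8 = (r - 1)*(r^2 + 6*r + 8) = (r - 1)*(r + 4)*(r + 2)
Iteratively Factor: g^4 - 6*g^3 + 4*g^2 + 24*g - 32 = (g - 4)*(g^3 - 2*g^2 - 4*g + 8) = (g - 4)*(g + 2)*(g^2 - 4*g + 4) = (g - 4)*(g - 2)*(g + 2)*(g - 2)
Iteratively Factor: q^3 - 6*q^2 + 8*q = (q)*(q^2 - 6*q + 8) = q*(q - 2)*(q - 4)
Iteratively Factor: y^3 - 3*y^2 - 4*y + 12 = (y - 3)*(y^2 - 4) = (y - 3)*(y - 2)*(y + 2)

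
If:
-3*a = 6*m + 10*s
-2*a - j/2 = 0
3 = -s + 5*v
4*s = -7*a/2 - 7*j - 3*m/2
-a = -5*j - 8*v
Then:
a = -72/89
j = 288/89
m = 2056/89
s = -1212/89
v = -189/89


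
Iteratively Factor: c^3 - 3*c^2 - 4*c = (c)*(c^2 - 3*c - 4) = c*(c + 1)*(c - 4)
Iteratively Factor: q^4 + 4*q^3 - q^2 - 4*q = (q + 1)*(q^3 + 3*q^2 - 4*q) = (q - 1)*(q + 1)*(q^2 + 4*q) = q*(q - 1)*(q + 1)*(q + 4)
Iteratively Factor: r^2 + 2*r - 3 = (r + 3)*(r - 1)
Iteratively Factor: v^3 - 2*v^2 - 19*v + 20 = (v - 5)*(v^2 + 3*v - 4) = (v - 5)*(v + 4)*(v - 1)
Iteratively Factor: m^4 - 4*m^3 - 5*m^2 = (m)*(m^3 - 4*m^2 - 5*m) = m*(m + 1)*(m^2 - 5*m) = m^2*(m + 1)*(m - 5)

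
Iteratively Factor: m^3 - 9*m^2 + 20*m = (m - 4)*(m^2 - 5*m) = (m - 5)*(m - 4)*(m)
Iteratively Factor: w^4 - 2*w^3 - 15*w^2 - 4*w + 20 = (w - 1)*(w^3 - w^2 - 16*w - 20) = (w - 1)*(w + 2)*(w^2 - 3*w - 10) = (w - 1)*(w + 2)^2*(w - 5)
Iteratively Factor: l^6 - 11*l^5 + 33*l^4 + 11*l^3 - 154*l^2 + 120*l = (l - 4)*(l^5 - 7*l^4 + 5*l^3 + 31*l^2 - 30*l) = (l - 4)*(l + 2)*(l^4 - 9*l^3 + 23*l^2 - 15*l) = (l - 4)*(l - 3)*(l + 2)*(l^3 - 6*l^2 + 5*l) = (l - 4)*(l - 3)*(l - 1)*(l + 2)*(l^2 - 5*l) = (l - 5)*(l - 4)*(l - 3)*(l - 1)*(l + 2)*(l)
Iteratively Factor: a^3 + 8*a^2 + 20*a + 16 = (a + 2)*(a^2 + 6*a + 8) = (a + 2)*(a + 4)*(a + 2)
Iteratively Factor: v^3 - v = (v)*(v^2 - 1) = v*(v - 1)*(v + 1)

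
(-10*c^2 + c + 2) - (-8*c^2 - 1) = -2*c^2 + c + 3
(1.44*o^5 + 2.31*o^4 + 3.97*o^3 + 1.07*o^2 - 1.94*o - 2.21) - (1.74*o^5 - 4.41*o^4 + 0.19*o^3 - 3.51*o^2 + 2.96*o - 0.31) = -0.3*o^5 + 6.72*o^4 + 3.78*o^3 + 4.58*o^2 - 4.9*o - 1.9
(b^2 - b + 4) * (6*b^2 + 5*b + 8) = 6*b^4 - b^3 + 27*b^2 + 12*b + 32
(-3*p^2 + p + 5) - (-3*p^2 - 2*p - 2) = 3*p + 7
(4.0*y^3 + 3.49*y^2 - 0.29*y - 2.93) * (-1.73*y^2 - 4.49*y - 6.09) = -6.92*y^5 - 23.9977*y^4 - 39.5284*y^3 - 14.8831*y^2 + 14.9218*y + 17.8437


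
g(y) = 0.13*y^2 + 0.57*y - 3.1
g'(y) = 0.26*y + 0.57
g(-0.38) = -3.30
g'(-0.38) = 0.47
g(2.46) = -0.91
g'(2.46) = 1.21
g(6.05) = 5.11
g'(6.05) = 2.14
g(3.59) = 0.62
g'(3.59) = 1.50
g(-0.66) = -3.42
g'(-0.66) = 0.40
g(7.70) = 9.00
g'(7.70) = 2.57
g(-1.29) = -3.62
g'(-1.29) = 0.23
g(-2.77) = -3.68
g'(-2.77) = -0.15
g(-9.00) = 2.30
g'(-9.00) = -1.77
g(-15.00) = 17.60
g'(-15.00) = -3.33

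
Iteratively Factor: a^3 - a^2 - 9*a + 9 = (a + 3)*(a^2 - 4*a + 3) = (a - 3)*(a + 3)*(a - 1)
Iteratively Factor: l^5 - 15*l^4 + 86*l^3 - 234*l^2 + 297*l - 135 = (l - 3)*(l^4 - 12*l^3 + 50*l^2 - 84*l + 45) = (l - 5)*(l - 3)*(l^3 - 7*l^2 + 15*l - 9) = (l - 5)*(l - 3)^2*(l^2 - 4*l + 3) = (l - 5)*(l - 3)^2*(l - 1)*(l - 3)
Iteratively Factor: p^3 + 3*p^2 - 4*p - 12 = (p - 2)*(p^2 + 5*p + 6) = (p - 2)*(p + 3)*(p + 2)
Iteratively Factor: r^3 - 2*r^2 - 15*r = (r - 5)*(r^2 + 3*r) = r*(r - 5)*(r + 3)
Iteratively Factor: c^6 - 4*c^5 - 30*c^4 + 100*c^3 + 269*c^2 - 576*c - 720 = (c + 3)*(c^5 - 7*c^4 - 9*c^3 + 127*c^2 - 112*c - 240) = (c - 3)*(c + 3)*(c^4 - 4*c^3 - 21*c^2 + 64*c + 80) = (c - 3)*(c + 1)*(c + 3)*(c^3 - 5*c^2 - 16*c + 80) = (c - 5)*(c - 3)*(c + 1)*(c + 3)*(c^2 - 16) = (c - 5)*(c - 4)*(c - 3)*(c + 1)*(c + 3)*(c + 4)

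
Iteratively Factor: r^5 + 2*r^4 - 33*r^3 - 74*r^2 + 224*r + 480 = (r - 5)*(r^4 + 7*r^3 + 2*r^2 - 64*r - 96) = (r - 5)*(r + 2)*(r^3 + 5*r^2 - 8*r - 48) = (r - 5)*(r + 2)*(r + 4)*(r^2 + r - 12) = (r - 5)*(r - 3)*(r + 2)*(r + 4)*(r + 4)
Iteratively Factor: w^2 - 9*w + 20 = (w - 4)*(w - 5)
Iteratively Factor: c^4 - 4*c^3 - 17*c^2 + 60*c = (c - 5)*(c^3 + c^2 - 12*c) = c*(c - 5)*(c^2 + c - 12) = c*(c - 5)*(c + 4)*(c - 3)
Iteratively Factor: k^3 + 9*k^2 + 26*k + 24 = (k + 2)*(k^2 + 7*k + 12) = (k + 2)*(k + 3)*(k + 4)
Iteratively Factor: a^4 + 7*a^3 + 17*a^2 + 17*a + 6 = (a + 1)*(a^3 + 6*a^2 + 11*a + 6) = (a + 1)*(a + 3)*(a^2 + 3*a + 2) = (a + 1)*(a + 2)*(a + 3)*(a + 1)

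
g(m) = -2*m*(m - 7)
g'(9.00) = -22.00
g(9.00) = -36.00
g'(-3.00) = 26.00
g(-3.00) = -60.00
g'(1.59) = 7.64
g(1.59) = 17.20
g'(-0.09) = 14.36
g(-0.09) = -1.28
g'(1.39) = 8.44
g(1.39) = 15.60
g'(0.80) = 10.80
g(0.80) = 9.92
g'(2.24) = 5.04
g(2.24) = 21.32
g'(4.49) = -3.96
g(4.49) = 22.54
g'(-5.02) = 34.08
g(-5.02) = -120.68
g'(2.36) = 4.56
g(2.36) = 21.90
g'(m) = 14 - 4*m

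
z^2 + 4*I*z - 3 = (z + I)*(z + 3*I)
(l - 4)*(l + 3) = l^2 - l - 12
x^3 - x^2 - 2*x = x*(x - 2)*(x + 1)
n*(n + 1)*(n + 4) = n^3 + 5*n^2 + 4*n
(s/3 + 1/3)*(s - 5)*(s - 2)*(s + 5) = s^4/3 - s^3/3 - 9*s^2 + 25*s/3 + 50/3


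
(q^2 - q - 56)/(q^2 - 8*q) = (q + 7)/q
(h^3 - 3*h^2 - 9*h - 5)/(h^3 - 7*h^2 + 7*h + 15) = (h + 1)/(h - 3)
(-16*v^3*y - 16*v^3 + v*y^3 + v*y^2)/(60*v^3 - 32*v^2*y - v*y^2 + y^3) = v*(-16*v^2*y - 16*v^2 + y^3 + y^2)/(60*v^3 - 32*v^2*y - v*y^2 + y^3)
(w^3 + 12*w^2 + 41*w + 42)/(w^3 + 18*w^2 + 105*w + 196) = (w^2 + 5*w + 6)/(w^2 + 11*w + 28)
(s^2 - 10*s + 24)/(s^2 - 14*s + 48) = (s - 4)/(s - 8)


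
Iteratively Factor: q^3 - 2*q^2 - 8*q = (q)*(q^2 - 2*q - 8) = q*(q - 4)*(q + 2)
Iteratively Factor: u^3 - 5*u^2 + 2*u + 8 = (u + 1)*(u^2 - 6*u + 8) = (u - 4)*(u + 1)*(u - 2)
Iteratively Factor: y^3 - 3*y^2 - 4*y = (y + 1)*(y^2 - 4*y) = (y - 4)*(y + 1)*(y)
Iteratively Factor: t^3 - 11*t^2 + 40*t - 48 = (t - 3)*(t^2 - 8*t + 16) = (t - 4)*(t - 3)*(t - 4)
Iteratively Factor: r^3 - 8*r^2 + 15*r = (r)*(r^2 - 8*r + 15) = r*(r - 3)*(r - 5)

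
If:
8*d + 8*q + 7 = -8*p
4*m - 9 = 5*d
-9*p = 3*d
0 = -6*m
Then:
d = -9/5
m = 0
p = 3/5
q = 13/40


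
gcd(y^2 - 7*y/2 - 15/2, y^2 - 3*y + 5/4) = 1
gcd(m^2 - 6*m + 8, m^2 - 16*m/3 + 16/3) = m - 4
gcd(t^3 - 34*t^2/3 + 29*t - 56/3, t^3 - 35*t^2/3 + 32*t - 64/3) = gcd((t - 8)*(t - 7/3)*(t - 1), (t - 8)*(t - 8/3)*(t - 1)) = t^2 - 9*t + 8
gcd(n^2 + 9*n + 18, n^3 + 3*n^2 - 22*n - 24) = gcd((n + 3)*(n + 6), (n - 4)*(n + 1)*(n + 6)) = n + 6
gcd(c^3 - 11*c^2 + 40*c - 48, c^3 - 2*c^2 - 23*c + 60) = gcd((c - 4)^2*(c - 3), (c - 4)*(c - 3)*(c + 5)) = c^2 - 7*c + 12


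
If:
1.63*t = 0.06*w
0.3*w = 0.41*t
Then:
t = 0.00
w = 0.00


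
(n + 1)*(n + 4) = n^2 + 5*n + 4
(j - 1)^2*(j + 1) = j^3 - j^2 - j + 1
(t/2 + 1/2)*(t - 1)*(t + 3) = t^3/2 + 3*t^2/2 - t/2 - 3/2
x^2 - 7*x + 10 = (x - 5)*(x - 2)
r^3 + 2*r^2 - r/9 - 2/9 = (r - 1/3)*(r + 1/3)*(r + 2)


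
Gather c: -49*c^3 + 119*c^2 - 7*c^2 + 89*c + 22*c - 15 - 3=-49*c^3 + 112*c^2 + 111*c - 18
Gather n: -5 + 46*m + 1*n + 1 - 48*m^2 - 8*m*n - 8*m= -48*m^2 + 38*m + n*(1 - 8*m) - 4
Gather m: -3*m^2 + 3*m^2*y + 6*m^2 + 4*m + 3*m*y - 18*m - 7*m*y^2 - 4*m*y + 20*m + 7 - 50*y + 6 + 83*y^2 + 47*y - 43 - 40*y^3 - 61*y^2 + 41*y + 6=m^2*(3*y + 3) + m*(-7*y^2 - y + 6) - 40*y^3 + 22*y^2 + 38*y - 24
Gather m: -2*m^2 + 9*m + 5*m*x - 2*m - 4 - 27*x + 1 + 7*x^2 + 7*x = -2*m^2 + m*(5*x + 7) + 7*x^2 - 20*x - 3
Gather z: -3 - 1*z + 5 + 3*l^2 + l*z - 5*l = 3*l^2 - 5*l + z*(l - 1) + 2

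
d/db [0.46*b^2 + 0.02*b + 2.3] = 0.92*b + 0.02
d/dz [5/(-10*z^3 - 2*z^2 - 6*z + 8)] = 5*(15*z^2 + 2*z + 3)/(2*(5*z^3 + z^2 + 3*z - 4)^2)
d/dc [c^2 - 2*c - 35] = 2*c - 2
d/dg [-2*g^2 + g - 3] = 1 - 4*g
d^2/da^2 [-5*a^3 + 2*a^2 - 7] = 4 - 30*a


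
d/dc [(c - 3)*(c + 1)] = 2*c - 2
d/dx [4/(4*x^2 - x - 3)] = 4*(1 - 8*x)/(-4*x^2 + x + 3)^2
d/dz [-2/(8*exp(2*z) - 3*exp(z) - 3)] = (32*exp(z) - 6)*exp(z)/(-8*exp(2*z) + 3*exp(z) + 3)^2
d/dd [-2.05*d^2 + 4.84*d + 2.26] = 4.84 - 4.1*d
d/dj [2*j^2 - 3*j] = 4*j - 3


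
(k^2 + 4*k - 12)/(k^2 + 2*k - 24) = (k - 2)/(k - 4)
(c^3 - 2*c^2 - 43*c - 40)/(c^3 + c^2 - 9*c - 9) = (c^2 - 3*c - 40)/(c^2 - 9)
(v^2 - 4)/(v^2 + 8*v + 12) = (v - 2)/(v + 6)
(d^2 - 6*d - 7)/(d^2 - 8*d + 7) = (d + 1)/(d - 1)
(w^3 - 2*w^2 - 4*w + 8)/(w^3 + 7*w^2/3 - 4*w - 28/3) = 3*(w - 2)/(3*w + 7)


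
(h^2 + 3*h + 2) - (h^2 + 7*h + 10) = -4*h - 8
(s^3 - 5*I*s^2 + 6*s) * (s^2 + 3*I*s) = s^5 - 2*I*s^4 + 21*s^3 + 18*I*s^2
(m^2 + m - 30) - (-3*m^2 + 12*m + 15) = 4*m^2 - 11*m - 45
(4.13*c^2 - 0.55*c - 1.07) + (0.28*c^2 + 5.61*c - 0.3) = 4.41*c^2 + 5.06*c - 1.37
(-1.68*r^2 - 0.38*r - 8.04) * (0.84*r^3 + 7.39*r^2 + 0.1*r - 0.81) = -1.4112*r^5 - 12.7344*r^4 - 9.7298*r^3 - 58.0928*r^2 - 0.4962*r + 6.5124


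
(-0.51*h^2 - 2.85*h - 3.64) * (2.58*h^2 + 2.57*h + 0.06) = -1.3158*h^4 - 8.6637*h^3 - 16.7463*h^2 - 9.5258*h - 0.2184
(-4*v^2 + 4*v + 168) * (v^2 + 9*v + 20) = -4*v^4 - 32*v^3 + 124*v^2 + 1592*v + 3360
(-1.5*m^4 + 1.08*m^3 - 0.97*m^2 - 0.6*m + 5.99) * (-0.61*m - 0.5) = 0.915*m^5 + 0.0911999999999999*m^4 + 0.0517*m^3 + 0.851*m^2 - 3.3539*m - 2.995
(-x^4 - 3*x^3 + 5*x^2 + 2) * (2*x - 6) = -2*x^5 + 28*x^3 - 30*x^2 + 4*x - 12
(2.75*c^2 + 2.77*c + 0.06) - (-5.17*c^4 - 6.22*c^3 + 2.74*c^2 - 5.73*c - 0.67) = 5.17*c^4 + 6.22*c^3 + 0.00999999999999979*c^2 + 8.5*c + 0.73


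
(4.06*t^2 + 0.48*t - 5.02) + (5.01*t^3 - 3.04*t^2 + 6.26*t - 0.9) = 5.01*t^3 + 1.02*t^2 + 6.74*t - 5.92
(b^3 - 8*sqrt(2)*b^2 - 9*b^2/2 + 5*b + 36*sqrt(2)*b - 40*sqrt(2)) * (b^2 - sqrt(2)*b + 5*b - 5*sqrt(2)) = b^5 - 9*sqrt(2)*b^4 + b^4/2 - 9*sqrt(2)*b^3/2 - 3*b^3/2 + 33*b^2 + 315*sqrt(2)*b^2/2 - 225*sqrt(2)*b - 280*b + 400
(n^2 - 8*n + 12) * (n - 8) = n^3 - 16*n^2 + 76*n - 96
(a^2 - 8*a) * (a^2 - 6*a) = a^4 - 14*a^3 + 48*a^2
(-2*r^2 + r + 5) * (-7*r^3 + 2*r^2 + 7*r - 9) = 14*r^5 - 11*r^4 - 47*r^3 + 35*r^2 + 26*r - 45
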